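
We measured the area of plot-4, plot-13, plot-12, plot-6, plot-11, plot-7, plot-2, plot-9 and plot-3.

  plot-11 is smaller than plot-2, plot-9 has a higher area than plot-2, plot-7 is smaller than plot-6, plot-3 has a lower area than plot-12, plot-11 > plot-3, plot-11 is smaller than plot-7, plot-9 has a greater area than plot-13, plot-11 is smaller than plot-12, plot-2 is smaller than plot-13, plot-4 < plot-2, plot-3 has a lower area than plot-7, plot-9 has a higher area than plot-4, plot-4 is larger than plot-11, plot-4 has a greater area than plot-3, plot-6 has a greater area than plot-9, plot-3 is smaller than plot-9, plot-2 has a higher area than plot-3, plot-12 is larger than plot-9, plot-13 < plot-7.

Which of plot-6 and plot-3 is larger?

plot-6

Chaining the given relations: plot-3 < plot-11 < plot-4 < plot-2 < plot-13 < plot-7 < plot-6.
So plot-3 < plot-6; plot-6 is the larger of the two.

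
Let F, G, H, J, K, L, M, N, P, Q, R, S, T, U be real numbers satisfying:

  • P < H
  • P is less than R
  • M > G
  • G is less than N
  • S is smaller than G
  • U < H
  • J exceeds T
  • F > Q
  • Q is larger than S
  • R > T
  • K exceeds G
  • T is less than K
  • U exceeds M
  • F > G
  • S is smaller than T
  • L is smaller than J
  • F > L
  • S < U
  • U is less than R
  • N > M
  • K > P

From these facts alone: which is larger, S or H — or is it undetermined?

Link the given pairs in sequence: S < G; G < M; M < U; U < H.
Chaining these gives S < G < M < U < H.
So H is larger.

H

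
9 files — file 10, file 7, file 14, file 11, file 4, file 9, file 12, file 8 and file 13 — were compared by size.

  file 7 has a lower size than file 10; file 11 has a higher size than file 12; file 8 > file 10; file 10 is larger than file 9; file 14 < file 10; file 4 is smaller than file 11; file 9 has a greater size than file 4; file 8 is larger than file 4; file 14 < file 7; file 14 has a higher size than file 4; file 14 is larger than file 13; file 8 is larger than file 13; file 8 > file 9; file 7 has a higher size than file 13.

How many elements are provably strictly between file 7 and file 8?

1

Chaining upward from file 7 reaches: file 10.
Chaining downward from file 8 reaches: file 4, file 13, file 14, file 9, file 10.
Strictly between file 7 and file 8 are those in both lists: file 10 — 1 element.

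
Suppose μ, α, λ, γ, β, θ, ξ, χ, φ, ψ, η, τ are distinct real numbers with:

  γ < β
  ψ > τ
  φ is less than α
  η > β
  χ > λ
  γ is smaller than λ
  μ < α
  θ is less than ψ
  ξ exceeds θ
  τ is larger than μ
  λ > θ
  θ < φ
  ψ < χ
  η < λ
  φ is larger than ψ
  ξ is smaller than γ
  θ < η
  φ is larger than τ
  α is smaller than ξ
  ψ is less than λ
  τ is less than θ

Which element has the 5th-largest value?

γ

Chaining the given pairs: μ < τ < θ < ψ < φ < α < ξ < γ < β < η < λ < χ.
The 5th largest is γ.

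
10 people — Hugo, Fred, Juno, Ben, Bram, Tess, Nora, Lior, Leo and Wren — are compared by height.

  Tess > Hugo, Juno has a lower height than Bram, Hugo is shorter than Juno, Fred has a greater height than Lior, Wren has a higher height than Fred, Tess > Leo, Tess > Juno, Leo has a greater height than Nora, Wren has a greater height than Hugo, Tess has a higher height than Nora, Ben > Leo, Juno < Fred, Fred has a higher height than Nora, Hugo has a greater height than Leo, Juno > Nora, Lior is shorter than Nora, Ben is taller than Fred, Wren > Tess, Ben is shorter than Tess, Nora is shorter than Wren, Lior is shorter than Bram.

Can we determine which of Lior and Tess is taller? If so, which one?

Tess

Link the given pairs in sequence: Lior < Nora; Nora < Leo; Leo < Hugo; Hugo < Juno; Juno < Fred; Fred < Ben; Ben < Tess.
Together: Lior < Nora < Leo < Hugo < Juno < Fred < Ben < Tess.
So Tess is taller.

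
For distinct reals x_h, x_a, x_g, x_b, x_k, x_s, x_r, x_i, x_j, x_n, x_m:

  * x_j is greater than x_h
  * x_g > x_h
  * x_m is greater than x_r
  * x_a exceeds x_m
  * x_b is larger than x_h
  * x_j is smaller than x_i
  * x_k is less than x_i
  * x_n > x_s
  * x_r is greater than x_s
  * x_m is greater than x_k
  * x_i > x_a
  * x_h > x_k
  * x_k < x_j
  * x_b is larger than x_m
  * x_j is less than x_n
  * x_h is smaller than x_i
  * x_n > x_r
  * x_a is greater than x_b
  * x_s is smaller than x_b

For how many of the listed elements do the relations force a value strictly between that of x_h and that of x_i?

The relations place x_h below x_i. An element lies strictly between them when it is forced above x_h and also forced below x_i.
Above x_h: {x_j, x_g, x_b, x_a, x_n}. Below x_i: {x_k, x_s, x_r, x_m, x_j, x_b, x_a}.
Intersection: {x_j, x_b, x_a} — 3.

3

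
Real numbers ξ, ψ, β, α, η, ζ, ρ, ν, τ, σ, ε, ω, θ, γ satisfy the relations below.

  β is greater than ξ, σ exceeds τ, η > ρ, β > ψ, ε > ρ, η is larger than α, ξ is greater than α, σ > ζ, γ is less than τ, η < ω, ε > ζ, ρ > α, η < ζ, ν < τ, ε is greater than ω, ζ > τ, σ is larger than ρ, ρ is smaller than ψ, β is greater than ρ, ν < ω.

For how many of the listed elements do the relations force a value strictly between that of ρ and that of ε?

Chaining upward from ρ reaches: η, ω, ψ, β, ζ, σ.
Chaining downward from ε reaches: ν, γ, α, η, ω, τ, ζ.
Strictly between ρ and ε are those in both lists: η, ω, ζ — 3 elements.

3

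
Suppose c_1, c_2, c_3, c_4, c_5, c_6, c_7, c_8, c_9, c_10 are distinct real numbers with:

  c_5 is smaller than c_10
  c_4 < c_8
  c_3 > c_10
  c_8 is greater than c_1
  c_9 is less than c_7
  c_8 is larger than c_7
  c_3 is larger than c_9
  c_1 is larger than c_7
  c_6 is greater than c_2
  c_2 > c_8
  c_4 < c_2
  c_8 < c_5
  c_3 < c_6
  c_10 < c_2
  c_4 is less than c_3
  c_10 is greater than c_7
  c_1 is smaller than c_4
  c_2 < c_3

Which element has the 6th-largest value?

c_8

The consecutive relations fix a unique order: c_9 < c_7 < c_1 < c_4 < c_8 < c_5 < c_10 < c_2 < c_3 < c_6.
Counting 6 from the largest end gives c_8.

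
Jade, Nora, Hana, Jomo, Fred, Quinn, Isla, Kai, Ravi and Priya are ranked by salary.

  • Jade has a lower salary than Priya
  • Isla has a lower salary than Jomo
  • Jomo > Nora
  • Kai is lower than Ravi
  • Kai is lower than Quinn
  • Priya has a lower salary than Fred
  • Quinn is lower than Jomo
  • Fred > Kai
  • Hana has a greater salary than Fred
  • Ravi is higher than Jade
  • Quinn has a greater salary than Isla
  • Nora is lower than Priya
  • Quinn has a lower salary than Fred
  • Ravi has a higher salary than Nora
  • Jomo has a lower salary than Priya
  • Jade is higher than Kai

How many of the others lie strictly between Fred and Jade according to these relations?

1

Chaining upward from Jade reaches: Ravi, Priya, Hana.
Chaining downward from Fred reaches: Kai, Nora, Isla, Quinn, Jomo, Priya.
Strictly between Jade and Fred are those in both lists: Priya — 1 element.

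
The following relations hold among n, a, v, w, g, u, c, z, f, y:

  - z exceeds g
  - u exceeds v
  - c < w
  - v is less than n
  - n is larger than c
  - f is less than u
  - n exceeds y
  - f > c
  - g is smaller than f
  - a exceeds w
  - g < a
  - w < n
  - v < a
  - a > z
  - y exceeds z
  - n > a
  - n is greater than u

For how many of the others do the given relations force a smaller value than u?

The elements the relations force below u are g, c, v, f — no chain reaches any other.
That is 4.

4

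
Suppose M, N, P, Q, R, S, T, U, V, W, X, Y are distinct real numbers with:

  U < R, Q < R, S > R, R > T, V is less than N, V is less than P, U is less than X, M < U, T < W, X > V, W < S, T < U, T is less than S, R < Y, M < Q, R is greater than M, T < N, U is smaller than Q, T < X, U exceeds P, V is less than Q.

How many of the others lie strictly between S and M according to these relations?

The relations place M below S. An element lies strictly between them when it is forced above M and also forced below S.
Above M: {U, Q, R, Y, X}. Below S: {V, T, P, U, Q, R, W}.
Intersection: {U, Q, R} — 3.

3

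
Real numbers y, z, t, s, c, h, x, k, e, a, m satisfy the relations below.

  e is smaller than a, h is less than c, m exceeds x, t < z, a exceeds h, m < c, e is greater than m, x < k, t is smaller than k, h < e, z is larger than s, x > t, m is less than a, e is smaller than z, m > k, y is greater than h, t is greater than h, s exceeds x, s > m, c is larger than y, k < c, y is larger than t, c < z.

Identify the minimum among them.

h

t is not least since h < t; x is not least since t < x; k is not least since t < k; y is not least since h < y; m is not least since x < m; e is not least since m < e; s is not least since m < s; c is not least since h < c; z is not least since c < z; a is not least since m < a.
Only h has nothing below it, so h is the minimum.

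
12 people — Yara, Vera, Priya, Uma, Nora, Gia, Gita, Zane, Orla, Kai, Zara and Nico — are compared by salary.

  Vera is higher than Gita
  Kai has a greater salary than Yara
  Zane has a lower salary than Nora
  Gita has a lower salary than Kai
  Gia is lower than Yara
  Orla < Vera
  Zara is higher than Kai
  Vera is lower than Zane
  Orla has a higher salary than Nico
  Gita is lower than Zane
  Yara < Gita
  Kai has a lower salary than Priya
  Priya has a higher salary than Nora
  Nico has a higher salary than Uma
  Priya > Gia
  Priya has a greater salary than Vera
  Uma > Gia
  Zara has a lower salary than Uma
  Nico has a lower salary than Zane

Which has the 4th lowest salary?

Chaining the given pairs: Gia < Yara < Gita < Kai < Zara < Uma < Nico < Orla < Vera < Zane < Nora < Priya.
Counting 4 from the smallest end gives Kai.

Kai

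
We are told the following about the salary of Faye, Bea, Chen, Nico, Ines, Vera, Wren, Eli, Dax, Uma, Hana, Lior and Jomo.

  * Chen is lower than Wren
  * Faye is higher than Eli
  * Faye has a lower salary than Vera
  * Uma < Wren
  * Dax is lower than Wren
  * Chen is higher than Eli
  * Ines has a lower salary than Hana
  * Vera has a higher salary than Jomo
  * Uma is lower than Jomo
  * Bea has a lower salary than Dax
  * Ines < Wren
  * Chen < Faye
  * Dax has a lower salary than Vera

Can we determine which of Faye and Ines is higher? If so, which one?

undetermined

Following every chain through Ines: above Ines we get Hana, Wren.
Faye is not reached, and no chain runs the other way from Faye to Ines.
So the given relations leave the order of Ines and Faye undetermined.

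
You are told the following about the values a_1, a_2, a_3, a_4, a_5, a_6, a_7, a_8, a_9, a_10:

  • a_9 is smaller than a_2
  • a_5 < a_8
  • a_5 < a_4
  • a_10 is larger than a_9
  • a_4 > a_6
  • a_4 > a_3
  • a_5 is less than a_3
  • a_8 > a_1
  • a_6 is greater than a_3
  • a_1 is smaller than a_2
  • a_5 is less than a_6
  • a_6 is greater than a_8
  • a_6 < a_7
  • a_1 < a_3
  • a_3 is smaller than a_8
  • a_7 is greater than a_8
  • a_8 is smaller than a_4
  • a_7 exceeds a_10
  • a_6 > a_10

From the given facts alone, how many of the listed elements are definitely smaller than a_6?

6

From a_6 the given relations immediately reach a_5, a_3, a_8, a_10.
From those, a_1, a_9 — 6 in total.
No other element is forced below a_6 by the given relations, so the count is 6.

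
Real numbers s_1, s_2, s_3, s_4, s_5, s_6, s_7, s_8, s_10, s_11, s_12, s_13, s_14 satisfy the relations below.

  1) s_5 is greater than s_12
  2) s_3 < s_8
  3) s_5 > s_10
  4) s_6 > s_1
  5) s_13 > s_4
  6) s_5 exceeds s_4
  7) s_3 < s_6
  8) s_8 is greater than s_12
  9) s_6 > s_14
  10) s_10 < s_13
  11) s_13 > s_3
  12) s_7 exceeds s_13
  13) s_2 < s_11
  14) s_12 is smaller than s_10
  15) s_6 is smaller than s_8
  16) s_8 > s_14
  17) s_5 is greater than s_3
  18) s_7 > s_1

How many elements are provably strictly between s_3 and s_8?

1

The relations place s_3 below s_8. An element lies strictly between them when it is forced above s_3 and also forced below s_8.
Above s_3: {s_6, s_5, s_13, s_7}. Below s_8: {s_12, s_14, s_1, s_6}.
Intersection: {s_6} — 1.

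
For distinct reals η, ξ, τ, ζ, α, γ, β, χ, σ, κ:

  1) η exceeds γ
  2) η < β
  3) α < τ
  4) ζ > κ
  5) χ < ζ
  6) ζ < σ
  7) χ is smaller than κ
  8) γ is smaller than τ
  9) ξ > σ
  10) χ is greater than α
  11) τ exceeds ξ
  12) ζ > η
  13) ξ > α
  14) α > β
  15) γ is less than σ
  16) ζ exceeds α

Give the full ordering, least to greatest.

γ < η < β < α < χ < κ < ζ < σ < ξ < τ

Nothing is placed below γ, so it is least; from there γ < η; η < β; β < α; α < χ; χ < κ; κ < ζ; ζ < σ; σ < ξ; ξ < τ, each given directly.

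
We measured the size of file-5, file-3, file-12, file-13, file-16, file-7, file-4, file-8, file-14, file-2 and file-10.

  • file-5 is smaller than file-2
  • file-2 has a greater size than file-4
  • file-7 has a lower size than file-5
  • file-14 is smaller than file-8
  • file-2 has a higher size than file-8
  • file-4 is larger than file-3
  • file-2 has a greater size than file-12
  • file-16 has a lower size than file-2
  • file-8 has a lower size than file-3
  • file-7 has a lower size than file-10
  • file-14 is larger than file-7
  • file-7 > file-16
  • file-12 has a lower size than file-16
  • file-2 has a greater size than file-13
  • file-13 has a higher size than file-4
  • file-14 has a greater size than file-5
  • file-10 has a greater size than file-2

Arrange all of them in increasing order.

file-12 < file-16 < file-7 < file-5 < file-14 < file-8 < file-3 < file-4 < file-13 < file-2 < file-10

Nothing is placed below file-12, so it is least; from there file-12 < file-16; file-16 < file-7; file-7 < file-5; file-5 < file-14; file-14 < file-8; file-8 < file-3; file-3 < file-4; file-4 < file-13; file-13 < file-2; file-2 < file-10, each given directly.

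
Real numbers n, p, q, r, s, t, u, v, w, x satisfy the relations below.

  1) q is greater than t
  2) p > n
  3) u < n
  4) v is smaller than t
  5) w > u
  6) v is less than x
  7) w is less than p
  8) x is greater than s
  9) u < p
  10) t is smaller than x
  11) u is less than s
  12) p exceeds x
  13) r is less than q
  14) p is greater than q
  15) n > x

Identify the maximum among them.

Chaining downward from p: directly below it, u, w, x, q, n; then v, t, s, r.
That covers every other element, and nothing is given above p, so p is the maximum.

p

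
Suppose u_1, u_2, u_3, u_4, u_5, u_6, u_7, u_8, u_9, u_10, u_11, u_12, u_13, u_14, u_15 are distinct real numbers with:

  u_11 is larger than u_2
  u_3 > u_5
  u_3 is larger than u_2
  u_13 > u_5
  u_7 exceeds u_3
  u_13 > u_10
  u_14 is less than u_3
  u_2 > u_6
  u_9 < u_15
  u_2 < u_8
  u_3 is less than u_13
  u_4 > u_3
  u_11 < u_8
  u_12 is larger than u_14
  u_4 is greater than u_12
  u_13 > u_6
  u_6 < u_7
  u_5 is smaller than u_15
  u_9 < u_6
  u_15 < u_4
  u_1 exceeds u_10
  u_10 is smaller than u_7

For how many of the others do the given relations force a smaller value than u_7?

7

Directly below u_7: u_6, u_10, u_3.
One step further: u_14, u_9, u_5, u_2 (7 so far).
Nothing else is reachable below u_7; 7 in all.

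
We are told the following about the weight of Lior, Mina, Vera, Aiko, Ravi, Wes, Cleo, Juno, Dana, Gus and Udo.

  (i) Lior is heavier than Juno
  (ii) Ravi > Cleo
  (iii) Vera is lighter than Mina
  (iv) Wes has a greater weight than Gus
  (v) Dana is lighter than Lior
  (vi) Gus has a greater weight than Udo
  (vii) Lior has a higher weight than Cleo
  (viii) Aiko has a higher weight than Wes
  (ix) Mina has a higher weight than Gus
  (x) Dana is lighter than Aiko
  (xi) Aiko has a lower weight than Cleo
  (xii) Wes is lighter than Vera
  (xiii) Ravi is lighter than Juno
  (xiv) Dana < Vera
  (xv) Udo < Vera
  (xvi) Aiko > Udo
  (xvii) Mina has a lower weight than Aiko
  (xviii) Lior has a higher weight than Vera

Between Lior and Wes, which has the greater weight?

Lior

Following the relations from Wes: Wes < Vera < Mina < Aiko < Cleo < Ravi < Juno < Lior.
So Wes < Lior; Lior is the heavier of the two.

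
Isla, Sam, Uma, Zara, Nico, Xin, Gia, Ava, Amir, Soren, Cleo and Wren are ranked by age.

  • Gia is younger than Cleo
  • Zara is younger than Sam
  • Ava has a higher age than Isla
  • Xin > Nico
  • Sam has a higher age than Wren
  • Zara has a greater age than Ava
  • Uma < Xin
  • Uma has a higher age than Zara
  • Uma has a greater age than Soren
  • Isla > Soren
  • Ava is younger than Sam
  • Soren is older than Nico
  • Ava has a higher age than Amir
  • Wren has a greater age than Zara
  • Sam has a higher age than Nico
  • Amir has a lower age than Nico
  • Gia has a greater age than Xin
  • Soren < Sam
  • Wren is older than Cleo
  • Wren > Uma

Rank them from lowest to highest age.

The consecutive links are each given: Amir < Nico; Nico < Soren; Soren < Isla; Isla < Ava; Ava < Zara; Zara < Uma; Uma < Xin; Xin < Gia; Gia < Cleo; Cleo < Wren; Wren < Sam.

Amir < Nico < Soren < Isla < Ava < Zara < Uma < Xin < Gia < Cleo < Wren < Sam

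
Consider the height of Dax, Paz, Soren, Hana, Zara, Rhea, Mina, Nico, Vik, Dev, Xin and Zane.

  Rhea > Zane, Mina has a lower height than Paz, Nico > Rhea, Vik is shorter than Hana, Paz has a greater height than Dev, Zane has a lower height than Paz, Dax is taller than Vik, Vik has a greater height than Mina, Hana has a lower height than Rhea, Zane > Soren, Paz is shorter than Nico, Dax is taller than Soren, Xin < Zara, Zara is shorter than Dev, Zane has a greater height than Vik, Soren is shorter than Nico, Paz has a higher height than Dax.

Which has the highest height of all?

Nico

Chaining downward from Nico: directly below it, Soren, Rhea, Paz; then Mina, Hana, Dax, Zane, Dev; then Vik, Zara; then Xin.
That covers every other element, and nothing is given above Nico, so Nico is the highest height.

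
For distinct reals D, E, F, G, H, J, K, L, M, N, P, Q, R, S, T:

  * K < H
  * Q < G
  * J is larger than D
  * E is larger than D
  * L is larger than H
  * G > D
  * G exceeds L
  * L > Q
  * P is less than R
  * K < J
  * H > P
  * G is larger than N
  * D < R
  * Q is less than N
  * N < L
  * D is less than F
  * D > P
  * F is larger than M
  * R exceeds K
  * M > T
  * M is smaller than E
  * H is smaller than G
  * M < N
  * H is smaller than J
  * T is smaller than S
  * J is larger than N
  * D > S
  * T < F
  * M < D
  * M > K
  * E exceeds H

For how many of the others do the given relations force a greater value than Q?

From Q the given relations immediately reach N, L, G.
From those, J — 4 in total.
No other element is forced above Q by the given relations, so the count is 4.

4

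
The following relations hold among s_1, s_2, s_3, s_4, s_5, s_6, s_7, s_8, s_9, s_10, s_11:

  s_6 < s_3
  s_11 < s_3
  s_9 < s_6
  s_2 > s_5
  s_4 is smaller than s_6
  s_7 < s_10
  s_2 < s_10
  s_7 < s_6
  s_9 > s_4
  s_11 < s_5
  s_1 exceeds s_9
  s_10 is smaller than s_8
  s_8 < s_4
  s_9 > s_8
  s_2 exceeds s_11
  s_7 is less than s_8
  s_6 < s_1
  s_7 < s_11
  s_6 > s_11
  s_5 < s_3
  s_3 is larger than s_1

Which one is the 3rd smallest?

s_5

Piecing the relations together gives one ordering: s_7 < s_11 < s_5 < s_2 < s_10 < s_8 < s_4 < s_9 < s_6 < s_1 < s_3.
Counting 3 from the smallest end gives s_5.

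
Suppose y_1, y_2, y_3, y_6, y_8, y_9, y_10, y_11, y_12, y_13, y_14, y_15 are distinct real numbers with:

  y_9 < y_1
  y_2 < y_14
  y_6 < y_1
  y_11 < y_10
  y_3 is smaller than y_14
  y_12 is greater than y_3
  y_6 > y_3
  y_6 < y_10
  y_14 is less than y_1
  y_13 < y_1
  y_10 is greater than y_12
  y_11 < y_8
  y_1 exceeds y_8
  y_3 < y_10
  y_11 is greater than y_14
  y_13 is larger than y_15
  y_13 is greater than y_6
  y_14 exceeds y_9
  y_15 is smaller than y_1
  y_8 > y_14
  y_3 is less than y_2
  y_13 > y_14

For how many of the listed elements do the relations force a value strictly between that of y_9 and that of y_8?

2

The relations place y_9 below y_8. An element lies strictly between them when it is forced above y_9 and also forced below y_8.
Above y_9: {y_14, y_11, y_10, y_13, y_1}. Below y_8: {y_3, y_2, y_14, y_11}.
Intersection: {y_14, y_11} — 2.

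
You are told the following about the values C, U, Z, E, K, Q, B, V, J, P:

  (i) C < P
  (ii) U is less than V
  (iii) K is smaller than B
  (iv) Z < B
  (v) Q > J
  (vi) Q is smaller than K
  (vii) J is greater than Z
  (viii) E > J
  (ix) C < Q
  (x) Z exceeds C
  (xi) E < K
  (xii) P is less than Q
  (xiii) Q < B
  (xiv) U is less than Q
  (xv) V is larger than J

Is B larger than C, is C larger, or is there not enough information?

B

C < Z < J < E < K < B, by transitivity through Z, J, E, K.
So B is larger.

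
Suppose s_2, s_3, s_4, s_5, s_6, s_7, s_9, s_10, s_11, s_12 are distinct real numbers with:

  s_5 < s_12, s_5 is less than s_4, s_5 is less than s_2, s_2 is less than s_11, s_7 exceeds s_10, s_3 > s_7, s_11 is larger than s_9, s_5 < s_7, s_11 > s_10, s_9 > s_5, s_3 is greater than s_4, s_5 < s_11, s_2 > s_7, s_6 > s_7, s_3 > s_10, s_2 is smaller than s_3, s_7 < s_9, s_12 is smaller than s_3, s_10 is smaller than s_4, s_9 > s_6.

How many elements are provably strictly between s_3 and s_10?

3

The relations place s_10 below s_3. An element lies strictly between them when it is forced above s_10 and also forced below s_3.
Above s_10: {s_7, s_4, s_6, s_2, s_9, s_11}. Below s_3: {s_5, s_7, s_4, s_2, s_12}.
Intersection: {s_7, s_4, s_2} — 3.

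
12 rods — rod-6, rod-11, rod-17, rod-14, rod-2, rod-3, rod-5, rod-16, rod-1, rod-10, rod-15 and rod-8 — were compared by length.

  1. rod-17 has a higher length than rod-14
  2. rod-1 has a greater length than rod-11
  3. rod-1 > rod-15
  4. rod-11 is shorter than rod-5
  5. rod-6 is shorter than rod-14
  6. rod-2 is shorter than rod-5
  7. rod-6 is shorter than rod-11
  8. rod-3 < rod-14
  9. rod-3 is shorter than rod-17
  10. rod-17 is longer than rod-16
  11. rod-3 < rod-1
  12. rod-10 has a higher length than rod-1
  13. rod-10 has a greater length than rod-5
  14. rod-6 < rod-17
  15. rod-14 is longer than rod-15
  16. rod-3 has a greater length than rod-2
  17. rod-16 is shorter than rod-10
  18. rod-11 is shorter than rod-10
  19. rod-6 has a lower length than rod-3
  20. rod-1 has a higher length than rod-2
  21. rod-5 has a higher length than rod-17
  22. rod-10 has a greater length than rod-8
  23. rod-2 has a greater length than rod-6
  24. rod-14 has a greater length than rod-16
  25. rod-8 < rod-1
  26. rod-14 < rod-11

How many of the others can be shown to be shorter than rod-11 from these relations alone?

From rod-11 the given relations immediately reach rod-6, rod-14.
From those, rod-15, rod-3, rod-16 — 5 in total.
From those, rod-2 — 6 in total.
Nothing else is reachable below rod-11; 6 in all.

6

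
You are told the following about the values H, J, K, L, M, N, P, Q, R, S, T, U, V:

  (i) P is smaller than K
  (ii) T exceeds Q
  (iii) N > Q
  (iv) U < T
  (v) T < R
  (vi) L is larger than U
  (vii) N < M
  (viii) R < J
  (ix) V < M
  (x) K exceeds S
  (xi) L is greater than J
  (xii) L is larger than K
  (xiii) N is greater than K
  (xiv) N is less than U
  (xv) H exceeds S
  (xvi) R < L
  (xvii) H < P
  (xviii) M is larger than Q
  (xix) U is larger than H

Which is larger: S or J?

Link the given pairs in sequence: S < H; H < P; P < K; K < N; N < U; U < T; T < R; R < J.
Together: S < H < P < K < N < U < T < R < J.
So S < J; J is the larger of the two.

J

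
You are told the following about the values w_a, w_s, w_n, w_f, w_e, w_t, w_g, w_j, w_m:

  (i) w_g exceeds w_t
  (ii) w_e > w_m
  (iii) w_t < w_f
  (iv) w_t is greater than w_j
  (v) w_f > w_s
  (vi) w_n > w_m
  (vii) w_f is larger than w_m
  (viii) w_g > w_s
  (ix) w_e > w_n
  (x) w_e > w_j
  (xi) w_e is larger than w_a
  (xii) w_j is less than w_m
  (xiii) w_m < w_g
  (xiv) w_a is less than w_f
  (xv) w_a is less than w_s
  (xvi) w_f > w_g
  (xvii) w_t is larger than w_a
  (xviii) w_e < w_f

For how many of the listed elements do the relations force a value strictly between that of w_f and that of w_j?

5

Chaining upward from w_j reaches: w_m, w_t, w_g, w_n, w_e.
Chaining downward from w_f reaches: w_a, w_m, w_t, w_s, w_g, w_n, w_e.
Strictly between w_j and w_f are those in both lists: w_m, w_t, w_g, w_n, w_e — 5 elements.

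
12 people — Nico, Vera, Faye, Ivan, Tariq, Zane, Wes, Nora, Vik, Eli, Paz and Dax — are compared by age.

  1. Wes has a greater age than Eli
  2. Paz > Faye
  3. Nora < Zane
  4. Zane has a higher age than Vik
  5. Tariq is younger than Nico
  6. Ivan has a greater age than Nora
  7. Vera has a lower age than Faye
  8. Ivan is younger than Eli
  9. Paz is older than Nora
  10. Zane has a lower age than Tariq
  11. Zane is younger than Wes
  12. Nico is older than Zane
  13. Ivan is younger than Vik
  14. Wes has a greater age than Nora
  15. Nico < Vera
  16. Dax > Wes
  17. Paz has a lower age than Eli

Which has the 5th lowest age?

Piecing the relations together gives one ordering: Nora < Ivan < Vik < Zane < Tariq < Nico < Vera < Faye < Paz < Eli < Wes < Dax.
The 5th smallest is Tariq.

Tariq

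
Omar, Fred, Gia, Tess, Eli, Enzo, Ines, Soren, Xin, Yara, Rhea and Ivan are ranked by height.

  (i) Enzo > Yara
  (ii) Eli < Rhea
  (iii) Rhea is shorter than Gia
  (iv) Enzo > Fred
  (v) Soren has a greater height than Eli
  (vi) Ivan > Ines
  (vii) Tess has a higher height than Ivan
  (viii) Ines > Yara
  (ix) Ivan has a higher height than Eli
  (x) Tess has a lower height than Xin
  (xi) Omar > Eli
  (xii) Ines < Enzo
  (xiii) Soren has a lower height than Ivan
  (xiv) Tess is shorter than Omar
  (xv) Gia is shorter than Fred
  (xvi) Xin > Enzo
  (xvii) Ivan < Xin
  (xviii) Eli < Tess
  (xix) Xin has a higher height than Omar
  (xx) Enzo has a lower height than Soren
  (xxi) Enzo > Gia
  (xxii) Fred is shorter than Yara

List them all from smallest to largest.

Eli < Rhea < Gia < Fred < Yara < Ines < Enzo < Soren < Ivan < Tess < Omar < Xin

The consecutive links are each given: Eli < Rhea; Rhea < Gia; Gia < Fred; Fred < Yara; Yara < Ines; Ines < Enzo; Enzo < Soren; Soren < Ivan; Ivan < Tess; Tess < Omar; Omar < Xin.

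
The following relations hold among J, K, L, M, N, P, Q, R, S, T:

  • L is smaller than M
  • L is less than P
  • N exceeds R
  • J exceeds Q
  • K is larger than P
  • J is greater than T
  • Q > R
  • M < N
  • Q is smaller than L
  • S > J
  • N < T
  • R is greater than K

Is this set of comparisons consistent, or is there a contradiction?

inconsistent

Chaining the given relations yields P < K < R < Q < L, so P < L. But one relation states L < P. These cannot both hold.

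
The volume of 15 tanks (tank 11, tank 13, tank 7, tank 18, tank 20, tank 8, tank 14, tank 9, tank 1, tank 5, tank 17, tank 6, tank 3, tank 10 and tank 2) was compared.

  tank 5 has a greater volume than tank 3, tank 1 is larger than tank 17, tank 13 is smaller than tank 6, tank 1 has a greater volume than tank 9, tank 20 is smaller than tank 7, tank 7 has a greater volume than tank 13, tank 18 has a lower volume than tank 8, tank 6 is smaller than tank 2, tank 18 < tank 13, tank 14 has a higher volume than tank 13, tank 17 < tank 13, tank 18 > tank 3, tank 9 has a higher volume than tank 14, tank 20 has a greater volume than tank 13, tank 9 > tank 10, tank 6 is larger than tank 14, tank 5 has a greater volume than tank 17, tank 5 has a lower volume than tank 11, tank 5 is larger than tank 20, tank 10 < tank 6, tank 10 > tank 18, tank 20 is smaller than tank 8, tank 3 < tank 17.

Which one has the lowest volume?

Chaining upward from tank 3: directly above it, tank 18, tank 17, tank 5; then tank 10, tank 13, tank 11, tank 8, tank 1; then tank 20, tank 14, tank 7, tank 6, tank 9; then tank 2.
That covers every other element, and nothing is given below tank 3, so tank 3 is the lowest volume.

tank 3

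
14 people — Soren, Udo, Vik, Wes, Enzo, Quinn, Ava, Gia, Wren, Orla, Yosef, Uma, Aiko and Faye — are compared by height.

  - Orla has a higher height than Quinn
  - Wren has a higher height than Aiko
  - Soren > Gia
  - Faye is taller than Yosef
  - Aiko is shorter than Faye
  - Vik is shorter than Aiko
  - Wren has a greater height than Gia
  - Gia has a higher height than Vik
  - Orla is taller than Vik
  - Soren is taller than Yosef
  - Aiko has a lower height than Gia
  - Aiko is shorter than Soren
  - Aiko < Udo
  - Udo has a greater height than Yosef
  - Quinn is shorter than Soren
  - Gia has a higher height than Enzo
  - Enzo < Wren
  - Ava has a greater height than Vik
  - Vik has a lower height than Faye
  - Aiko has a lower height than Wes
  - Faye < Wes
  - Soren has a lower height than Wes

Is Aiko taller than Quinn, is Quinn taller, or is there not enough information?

Following every chain through Aiko: above Aiko we get Gia, Soren, Faye, Wes, Wren, Udo; below Aiko we get Vik.
Quinn is not reached, and no chain runs the other way from Quinn to Aiko.
So the given relations leave the order of Aiko and Quinn undetermined.

undetermined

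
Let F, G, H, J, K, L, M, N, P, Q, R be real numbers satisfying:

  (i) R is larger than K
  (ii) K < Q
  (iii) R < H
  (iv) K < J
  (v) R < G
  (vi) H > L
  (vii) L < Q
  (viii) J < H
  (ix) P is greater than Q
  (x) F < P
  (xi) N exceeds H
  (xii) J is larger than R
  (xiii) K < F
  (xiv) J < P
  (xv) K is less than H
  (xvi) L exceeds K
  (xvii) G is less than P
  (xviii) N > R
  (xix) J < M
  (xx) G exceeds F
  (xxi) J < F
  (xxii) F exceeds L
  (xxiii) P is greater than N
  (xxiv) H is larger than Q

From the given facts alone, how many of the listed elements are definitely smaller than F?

The elements the relations force below F are K, R, L, J — no chain reaches any other.
That is 4.

4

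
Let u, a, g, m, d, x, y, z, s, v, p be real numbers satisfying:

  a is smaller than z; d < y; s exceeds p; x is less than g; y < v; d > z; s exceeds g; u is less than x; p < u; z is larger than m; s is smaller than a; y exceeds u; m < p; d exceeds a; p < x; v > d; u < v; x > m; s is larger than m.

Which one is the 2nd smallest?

The consecutive relations fix a unique order: m < p < u < x < g < s < a < z < d < y < v.
The 2nd smallest is p.

p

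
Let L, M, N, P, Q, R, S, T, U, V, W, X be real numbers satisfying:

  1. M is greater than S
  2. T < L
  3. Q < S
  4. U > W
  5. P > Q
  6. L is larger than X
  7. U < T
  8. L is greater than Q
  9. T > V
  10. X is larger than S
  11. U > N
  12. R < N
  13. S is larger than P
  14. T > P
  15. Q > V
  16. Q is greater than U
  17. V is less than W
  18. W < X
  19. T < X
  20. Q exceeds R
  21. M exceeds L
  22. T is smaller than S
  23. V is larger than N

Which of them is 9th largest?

W

Piecing the relations together gives one ordering: R < N < V < W < U < Q < P < T < S < X < L < M.
Counting 9 from the largest end gives W.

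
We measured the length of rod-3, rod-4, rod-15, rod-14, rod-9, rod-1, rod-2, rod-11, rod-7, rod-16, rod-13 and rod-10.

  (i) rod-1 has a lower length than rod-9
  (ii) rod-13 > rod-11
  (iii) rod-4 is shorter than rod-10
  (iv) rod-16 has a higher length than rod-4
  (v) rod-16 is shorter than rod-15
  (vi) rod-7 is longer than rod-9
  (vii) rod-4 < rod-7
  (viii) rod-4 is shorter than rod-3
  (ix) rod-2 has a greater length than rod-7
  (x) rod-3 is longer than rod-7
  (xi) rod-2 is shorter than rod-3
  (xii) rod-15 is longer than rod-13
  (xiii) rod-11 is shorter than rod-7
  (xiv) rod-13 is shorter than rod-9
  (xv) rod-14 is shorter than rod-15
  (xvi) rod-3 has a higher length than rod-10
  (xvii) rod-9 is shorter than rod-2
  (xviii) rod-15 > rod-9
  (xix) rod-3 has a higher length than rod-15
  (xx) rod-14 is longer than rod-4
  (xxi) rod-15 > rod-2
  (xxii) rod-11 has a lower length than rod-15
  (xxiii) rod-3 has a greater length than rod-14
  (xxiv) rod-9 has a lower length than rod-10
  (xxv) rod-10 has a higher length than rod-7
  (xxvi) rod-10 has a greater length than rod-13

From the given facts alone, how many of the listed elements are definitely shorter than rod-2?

The elements the relations force below rod-2 are rod-11, rod-13, rod-4, rod-1, rod-9, rod-7 — no chain reaches any other.
That is 6.

6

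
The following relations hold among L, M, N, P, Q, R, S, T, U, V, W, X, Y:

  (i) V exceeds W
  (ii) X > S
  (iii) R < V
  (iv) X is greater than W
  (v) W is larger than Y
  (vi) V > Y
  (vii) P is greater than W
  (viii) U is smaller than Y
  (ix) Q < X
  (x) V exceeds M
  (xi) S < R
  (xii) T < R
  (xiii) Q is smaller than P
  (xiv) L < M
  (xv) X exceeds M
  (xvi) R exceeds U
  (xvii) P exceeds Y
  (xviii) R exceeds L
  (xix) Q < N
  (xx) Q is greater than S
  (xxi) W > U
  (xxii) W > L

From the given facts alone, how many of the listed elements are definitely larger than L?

The elements the relations force above L are R, M, W, V, P, X — no chain reaches any other.
That is 6.

6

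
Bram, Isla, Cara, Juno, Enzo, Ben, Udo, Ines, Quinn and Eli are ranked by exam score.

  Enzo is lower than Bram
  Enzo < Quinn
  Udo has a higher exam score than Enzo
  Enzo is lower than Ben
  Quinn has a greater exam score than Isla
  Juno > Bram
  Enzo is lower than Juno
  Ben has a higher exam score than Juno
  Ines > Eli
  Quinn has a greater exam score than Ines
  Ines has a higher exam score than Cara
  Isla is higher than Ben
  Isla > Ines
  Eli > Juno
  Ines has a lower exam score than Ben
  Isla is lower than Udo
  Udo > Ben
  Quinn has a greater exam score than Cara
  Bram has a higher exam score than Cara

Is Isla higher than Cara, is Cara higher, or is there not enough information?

The relevant relations are Cara < Bram; Bram < Juno; Juno < Eli; Eli < Ines; Ines < Ben; Ben < Isla.
Chaining these gives Cara < Bram < Juno < Eli < Ines < Ben < Isla.
So Isla is higher.

Isla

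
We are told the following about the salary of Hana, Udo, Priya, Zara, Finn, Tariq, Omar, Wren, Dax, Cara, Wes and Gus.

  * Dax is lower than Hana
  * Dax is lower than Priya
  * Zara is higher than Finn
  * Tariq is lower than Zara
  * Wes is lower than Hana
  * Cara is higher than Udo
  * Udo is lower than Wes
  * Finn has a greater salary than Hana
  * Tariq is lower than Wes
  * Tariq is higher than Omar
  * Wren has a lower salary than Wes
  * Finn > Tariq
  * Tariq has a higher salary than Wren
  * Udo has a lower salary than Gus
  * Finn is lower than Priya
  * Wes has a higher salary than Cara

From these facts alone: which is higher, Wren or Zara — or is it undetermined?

Zara

Chaining the given relations: Wren < Tariq < Wes < Hana < Finn < Zara.
So Zara is higher.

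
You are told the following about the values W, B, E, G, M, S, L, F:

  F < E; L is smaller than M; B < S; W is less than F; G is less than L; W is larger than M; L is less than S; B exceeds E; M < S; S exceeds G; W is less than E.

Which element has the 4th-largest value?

Chaining the given pairs: G < L < M < W < F < E < B < S.
The 4th largest is F.

F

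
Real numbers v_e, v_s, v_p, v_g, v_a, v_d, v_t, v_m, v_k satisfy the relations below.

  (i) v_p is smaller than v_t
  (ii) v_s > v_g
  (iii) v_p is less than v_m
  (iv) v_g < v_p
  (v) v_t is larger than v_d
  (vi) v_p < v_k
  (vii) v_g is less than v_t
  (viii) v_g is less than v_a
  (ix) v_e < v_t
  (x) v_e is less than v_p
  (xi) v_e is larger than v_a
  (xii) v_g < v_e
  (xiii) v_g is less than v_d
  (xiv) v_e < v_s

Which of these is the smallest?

v_d is not least since v_g < v_d; v_a is not least since v_g < v_a; v_e is not least since v_g < v_e; v_p is not least since v_g < v_p; v_m is not least since v_p < v_m; v_t is not least since v_p < v_t; v_k is not least since v_p < v_k; v_s is not least since v_e < v_s.
Only v_g has nothing below it, so v_g is the smallest.

v_g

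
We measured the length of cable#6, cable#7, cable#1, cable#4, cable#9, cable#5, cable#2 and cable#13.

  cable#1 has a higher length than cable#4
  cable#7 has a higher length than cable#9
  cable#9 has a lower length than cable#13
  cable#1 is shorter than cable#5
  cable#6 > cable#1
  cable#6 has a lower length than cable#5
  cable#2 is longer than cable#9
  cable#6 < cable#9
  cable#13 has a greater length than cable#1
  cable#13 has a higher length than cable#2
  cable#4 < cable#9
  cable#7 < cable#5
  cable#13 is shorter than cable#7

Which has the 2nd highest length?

Piecing the relations together gives one ordering: cable#4 < cable#1 < cable#6 < cable#9 < cable#2 < cable#13 < cable#7 < cable#5.
Counting 2 from the largest end gives cable#7.

cable#7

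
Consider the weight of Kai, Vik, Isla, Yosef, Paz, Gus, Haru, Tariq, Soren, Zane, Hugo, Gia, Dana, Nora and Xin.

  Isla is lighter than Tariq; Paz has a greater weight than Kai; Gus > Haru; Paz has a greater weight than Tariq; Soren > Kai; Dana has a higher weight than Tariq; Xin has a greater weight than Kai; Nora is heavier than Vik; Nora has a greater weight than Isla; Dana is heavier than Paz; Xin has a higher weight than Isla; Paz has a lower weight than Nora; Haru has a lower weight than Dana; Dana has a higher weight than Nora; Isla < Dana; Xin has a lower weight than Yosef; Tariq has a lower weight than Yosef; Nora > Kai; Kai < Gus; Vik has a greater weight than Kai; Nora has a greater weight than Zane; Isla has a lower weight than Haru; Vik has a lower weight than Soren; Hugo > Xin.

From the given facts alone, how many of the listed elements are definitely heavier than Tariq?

4

Directly above Tariq: Paz, Yosef, Dana.
One step further: Nora (4 so far).
No other element is forced above Tariq by the given relations, so the count is 4.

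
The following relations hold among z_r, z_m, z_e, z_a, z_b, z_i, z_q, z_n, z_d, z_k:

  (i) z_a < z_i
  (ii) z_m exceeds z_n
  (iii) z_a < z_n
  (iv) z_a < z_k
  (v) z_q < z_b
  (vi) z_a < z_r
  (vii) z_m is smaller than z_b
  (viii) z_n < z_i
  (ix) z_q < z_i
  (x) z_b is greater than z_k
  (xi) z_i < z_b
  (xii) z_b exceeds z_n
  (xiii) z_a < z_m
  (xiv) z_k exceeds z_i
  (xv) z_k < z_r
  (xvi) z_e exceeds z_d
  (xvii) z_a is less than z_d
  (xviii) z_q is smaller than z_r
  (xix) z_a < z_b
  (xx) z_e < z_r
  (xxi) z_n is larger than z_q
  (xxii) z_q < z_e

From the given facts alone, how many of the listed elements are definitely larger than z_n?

Directly above z_n: z_i, z_m, z_b.
One step further: z_k (4 so far).
One step further: z_r (5 so far).
Nothing else is reachable above z_n; 5 in all.

5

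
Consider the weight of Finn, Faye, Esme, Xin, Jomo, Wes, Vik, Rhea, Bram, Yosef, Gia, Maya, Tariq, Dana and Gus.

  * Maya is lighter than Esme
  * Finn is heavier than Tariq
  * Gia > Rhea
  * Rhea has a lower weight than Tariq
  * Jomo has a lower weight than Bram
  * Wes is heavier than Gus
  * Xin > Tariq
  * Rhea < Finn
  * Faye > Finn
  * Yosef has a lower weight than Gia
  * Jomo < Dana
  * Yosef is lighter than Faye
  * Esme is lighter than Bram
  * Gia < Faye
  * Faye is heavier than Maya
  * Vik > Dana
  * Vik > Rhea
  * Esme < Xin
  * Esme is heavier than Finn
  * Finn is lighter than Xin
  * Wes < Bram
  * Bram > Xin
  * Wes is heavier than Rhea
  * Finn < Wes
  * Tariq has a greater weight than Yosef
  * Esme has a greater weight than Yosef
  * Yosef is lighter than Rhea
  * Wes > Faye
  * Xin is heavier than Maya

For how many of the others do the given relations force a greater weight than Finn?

From Finn the given relations immediately reach Faye, Wes, Esme, Xin.
From those, Bram — 5 in total.
No other element is forced above Finn by the given relations, so the count is 5.

5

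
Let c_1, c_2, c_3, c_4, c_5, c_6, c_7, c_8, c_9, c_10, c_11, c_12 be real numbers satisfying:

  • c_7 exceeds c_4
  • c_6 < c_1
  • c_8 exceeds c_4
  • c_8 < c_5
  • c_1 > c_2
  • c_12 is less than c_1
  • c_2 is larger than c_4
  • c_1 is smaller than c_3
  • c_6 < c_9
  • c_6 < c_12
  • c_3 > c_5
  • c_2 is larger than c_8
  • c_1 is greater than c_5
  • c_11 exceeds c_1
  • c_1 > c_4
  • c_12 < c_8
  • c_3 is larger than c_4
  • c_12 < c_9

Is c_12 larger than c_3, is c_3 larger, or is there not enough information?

The relevant relations are c_12 < c_8; c_8 < c_5; c_5 < c_1; c_1 < c_3.
Together: c_12 < c_8 < c_5 < c_1 < c_3.
So c_3 is larger.

c_3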